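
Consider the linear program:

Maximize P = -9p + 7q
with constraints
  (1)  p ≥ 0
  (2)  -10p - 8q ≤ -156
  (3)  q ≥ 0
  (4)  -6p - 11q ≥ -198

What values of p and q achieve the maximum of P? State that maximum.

p = 66/31, q = 522/31, maximum P = 3060/31

The binding constraints are -10p - 8q = -156 and -6p - 11q = -198.
Solving simultaneously gives p = 66/31, q = 522/31.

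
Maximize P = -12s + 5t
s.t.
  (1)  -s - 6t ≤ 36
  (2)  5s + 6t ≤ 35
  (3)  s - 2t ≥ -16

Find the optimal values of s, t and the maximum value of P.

The binding constraints are -s - 6t = 36 and s - 2t = -16.
Solving simultaneously gives s = -21, t = -5/2.

s = -21, t = -5/2, maximum P = 479/2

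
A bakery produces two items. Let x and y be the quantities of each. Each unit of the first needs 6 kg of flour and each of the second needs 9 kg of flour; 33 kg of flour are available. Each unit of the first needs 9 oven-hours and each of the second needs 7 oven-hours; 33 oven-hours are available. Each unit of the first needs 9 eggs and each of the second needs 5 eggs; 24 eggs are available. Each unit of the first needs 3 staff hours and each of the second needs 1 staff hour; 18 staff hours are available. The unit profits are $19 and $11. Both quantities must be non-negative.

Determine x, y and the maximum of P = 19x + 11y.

Vertices and P = 19x + 11y:
  (0, 0) → P = 0
  (0, 11/3) → P = 121/3
  (8/3, 0) → P = 152/3
  (1, 3) → P = 52

At the optimal vertex, 6x + 9y = 33 and 9x + 5y = 24.
Solving simultaneously gives x = 1, y = 3.

x = 1, y = 3, maximum P = 52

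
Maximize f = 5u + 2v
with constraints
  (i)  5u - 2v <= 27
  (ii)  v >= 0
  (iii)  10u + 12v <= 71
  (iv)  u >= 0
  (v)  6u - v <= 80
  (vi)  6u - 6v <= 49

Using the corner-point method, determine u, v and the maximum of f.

Vertices and f = 5u + 2v:
  (27/5, 0) → f = 27
  (233/40, 17/16) → f = 125/4
  (0, 0) → f = 0
  (0, 71/12) → f = 71/6

At the optimal vertex, 5u - 2v = 27 and 10u + 12v = 71.
Solving simultaneously gives u = 233/40, v = 17/16.

u = 233/40, v = 17/16, maximum f = 125/4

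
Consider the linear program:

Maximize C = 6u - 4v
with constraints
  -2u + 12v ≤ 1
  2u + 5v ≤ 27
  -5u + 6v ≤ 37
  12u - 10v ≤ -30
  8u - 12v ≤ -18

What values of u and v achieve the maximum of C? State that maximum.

u = -17/6, v = -7/18, maximum C = -139/9

Feasible corners and C = 6u - 4v:
  (-73/8, -23/16) → C = -49
  (-17/6, -7/18) → C = -139/9
  (-28, -103/6) → C = -298/3

At the optimal vertex, -2u + 12v = 1 and 8u - 12v = -18.
Solving simultaneously gives u = -17/6, v = -7/18.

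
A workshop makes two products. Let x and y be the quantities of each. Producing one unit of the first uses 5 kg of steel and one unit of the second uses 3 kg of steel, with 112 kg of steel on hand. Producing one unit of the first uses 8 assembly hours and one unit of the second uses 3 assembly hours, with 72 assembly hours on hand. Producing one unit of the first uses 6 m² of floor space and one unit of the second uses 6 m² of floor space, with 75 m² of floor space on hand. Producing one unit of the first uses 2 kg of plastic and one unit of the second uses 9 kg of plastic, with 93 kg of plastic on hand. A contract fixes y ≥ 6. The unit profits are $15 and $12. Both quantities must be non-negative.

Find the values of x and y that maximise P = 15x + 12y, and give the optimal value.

x = 13/2, y = 6, maximum P = 339/2

Feasible corners and P = 15x + 12y:
  (0, 31/3) → P = 124
  (0, 6) → P = 72
  (39/14, 68/7) → P = 2217/14
  (13/2, 6) → P = 339/2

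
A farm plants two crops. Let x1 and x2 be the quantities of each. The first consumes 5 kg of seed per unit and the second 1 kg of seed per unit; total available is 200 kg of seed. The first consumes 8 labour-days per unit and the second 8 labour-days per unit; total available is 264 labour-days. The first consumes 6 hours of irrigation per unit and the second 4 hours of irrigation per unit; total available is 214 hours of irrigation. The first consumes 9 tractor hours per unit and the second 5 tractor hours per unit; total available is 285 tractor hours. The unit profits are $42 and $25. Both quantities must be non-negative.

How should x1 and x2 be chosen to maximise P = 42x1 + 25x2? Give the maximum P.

x1 = 30, x2 = 3, maximum P = 1335

Vertices and P = 42x1 + 25x2:
  (0, 0) → P = 0
  (0, 33) → P = 825
  (95/3, 0) → P = 1330
  (30, 3) → P = 1335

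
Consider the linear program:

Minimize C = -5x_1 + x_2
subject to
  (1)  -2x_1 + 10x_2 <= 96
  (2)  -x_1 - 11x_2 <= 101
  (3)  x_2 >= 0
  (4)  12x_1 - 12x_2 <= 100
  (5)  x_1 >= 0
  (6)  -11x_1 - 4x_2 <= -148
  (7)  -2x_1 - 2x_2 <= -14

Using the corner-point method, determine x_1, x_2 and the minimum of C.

Extreme points and C = -5x_1 + x_2:
  (269/12, 169/12) → C = -98
  (548/59, 676/59) → C = -2064/59
  (544/45, 169/45) → C = -2551/45

x_1 = 269/12, x_2 = 169/12, minimum C = -98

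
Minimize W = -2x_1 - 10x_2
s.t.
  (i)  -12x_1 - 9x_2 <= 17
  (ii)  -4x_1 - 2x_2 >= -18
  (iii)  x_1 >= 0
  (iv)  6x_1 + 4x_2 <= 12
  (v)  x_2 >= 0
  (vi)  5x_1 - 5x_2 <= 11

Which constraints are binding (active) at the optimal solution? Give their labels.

(iii) and (iv)

Extreme points and W = -2x_1 - 10x_2:
  (0, 3) → W = -30
  (0, 0) → W = 0
  (2, 0) → W = -4

The minimum is at (0, 3). Substituting into each constraint, equality holds for (iii) and (iv); the remaining constraints have slack.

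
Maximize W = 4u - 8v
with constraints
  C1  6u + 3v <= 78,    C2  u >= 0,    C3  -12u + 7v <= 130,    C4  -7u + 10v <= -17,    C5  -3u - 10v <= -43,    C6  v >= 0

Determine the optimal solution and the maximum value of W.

Extreme points and W = 4u - 8v:
  (277/27, 148/27) → W = -76/27
  (217/17, 8/17) → W = 804/17
  (6, 5/2) → W = 4

u = 217/17, v = 8/17, maximum W = 804/17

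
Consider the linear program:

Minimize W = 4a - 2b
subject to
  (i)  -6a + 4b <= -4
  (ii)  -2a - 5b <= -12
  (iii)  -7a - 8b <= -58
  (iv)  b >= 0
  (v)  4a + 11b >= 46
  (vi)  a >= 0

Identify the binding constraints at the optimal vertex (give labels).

(i) and (iii)

Extreme points and W = 4a - 2b:
  (66/19, 80/19) → W = 104/19
  (6, 2) → W = 20
  (23/2, 0) → W = 46
The feasible region is unbounded (it extends along (2, 3), (1, 0)), but W strictly increases along every unbounded feasible direction, so there is no improving ray and the minimum is attained at a vertex.

The minimum is at (66/19, 80/19). Substituting into each constraint, equality holds for (i) and (iii); the remaining constraints have slack.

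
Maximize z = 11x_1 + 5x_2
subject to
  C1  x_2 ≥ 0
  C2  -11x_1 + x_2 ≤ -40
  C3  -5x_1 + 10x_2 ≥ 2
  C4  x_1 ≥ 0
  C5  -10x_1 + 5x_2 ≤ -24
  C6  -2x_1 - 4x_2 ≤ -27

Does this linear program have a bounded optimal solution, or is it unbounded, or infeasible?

unbounded

From the feasible point (131/20, 139/40), moving in the direction (10, 5) keeps every constraint satisfied while z increases without bound.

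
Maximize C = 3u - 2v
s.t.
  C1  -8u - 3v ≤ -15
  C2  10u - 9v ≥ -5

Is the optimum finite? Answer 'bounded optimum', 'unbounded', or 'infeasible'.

From the feasible point (20/17, 95/51), moving in the direction (9, 10) keeps every constraint satisfied while C increases without bound.

unbounded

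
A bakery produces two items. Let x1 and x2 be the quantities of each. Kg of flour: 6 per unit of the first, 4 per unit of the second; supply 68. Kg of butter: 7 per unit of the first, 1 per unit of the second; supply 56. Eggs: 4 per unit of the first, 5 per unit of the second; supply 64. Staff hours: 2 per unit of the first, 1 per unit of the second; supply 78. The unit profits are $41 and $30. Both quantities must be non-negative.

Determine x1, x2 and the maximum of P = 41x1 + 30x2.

Extreme points and P = 41x1 + 30x2:
  (0, 0) → P = 0
  (0, 64/5) → P = 384
  (8, 0) → P = 328
  (78/11, 70/11) → P = 5298/11
  (6, 8) → P = 486

At the optimal vertex, 6x1 + 4x2 = 68 and 4x1 + 5x2 = 64.
Solving simultaneously gives x1 = 6, x2 = 8.

x1 = 6, x2 = 8, maximum P = 486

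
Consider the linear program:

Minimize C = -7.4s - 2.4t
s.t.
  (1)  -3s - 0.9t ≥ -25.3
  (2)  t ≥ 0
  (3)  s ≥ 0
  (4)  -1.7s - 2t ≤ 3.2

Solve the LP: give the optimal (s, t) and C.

s = 0, t = 253/9, minimum C = -1012/15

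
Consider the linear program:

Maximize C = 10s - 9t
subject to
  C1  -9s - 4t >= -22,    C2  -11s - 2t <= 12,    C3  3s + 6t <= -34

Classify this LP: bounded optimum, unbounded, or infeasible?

From the feasible point (134/21, -62/7), moving in the direction (2, -11) keeps every constraint satisfied while C increases without bound.

unbounded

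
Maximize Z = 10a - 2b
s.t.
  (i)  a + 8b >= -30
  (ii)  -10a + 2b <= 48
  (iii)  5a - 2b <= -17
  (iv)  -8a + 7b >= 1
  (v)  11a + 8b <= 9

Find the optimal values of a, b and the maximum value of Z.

a = -59/31, b = 116/31, maximum Z = -822/31

Feasible corners and Z = 10a - 2b:
  (-222/41, -126/41) → Z = -48
  (-14/3, -19/6) → Z = -121/3
  (-61/17, 103/17) → Z = -48
  (-59/31, 116/31) → Z = -822/31

The optimum lies where 5a - 2b = -17 and 11a + 8b = 9.
Solving simultaneously gives a = -59/31, b = 116/31.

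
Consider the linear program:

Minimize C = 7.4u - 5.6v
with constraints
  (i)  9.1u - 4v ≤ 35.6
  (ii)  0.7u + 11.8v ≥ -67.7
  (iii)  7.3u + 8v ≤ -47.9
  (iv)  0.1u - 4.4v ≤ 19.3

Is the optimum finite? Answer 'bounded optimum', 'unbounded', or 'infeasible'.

From the feasible point (-1169/71, -338/71), moving in the direction (-8, 7.3) keeps every constraint satisfied while C decreases without bound.

unbounded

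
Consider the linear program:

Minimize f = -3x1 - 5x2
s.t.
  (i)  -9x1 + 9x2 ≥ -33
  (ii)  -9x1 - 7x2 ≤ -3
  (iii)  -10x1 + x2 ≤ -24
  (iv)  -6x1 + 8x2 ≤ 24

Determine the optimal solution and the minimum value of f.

x1 = 80/3, x2 = 23, minimum f = -195

Vertices and f = -3x1 - 5x2:
  (61/27, -38/27) → f = 7/27
  (80/3, 23) → f = -195
  (108/37, 192/37) → f = -1284/37

At the optimal vertex, -9x1 + 9x2 = -33 and -6x1 + 8x2 = 24.
Solving simultaneously gives x1 = 80/3, x2 = 23.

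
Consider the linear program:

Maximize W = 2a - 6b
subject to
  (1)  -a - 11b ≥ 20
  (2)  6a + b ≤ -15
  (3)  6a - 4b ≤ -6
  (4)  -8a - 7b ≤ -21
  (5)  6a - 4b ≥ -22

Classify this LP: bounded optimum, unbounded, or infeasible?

The boundaries -a - 11b = 20 and 6a + b = -15 meet at (-29/13, -21/13), but that point violates -8a - 7b ≤ -21. Every candidate vertex is excluded by some other constraint, so the feasible region is empty.

infeasible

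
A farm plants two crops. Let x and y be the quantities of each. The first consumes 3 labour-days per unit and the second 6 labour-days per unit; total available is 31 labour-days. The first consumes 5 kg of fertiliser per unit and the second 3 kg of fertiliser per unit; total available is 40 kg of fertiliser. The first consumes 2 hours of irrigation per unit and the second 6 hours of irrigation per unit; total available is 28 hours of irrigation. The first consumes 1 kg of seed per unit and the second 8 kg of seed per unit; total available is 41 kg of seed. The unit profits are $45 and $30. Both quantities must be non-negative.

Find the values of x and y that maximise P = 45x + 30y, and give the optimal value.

Vertices and P = 45x + 30y:
  (0, 0) → P = 0
  (0, 14/3) → P = 140
  (8, 0) → P = 360
  (7, 5/3) → P = 365
  (3, 11/3) → P = 245

The binding constraints are 3x + 6y = 31 and 5x + 3y = 40.
Solving simultaneously gives x = 7, y = 5/3.

x = 7, y = 5/3, maximum P = 365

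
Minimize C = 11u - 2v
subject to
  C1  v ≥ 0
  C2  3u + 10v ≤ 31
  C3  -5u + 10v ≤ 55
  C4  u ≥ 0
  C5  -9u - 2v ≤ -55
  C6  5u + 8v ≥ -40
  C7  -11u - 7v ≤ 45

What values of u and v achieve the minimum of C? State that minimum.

u = 122/21, v = 19/14, minimum C = 1285/21

Corner points and C = 11u - 2v:
  (31/3, 0) → C = 341/3
  (55/9, 0) → C = 605/9
  (122/21, 19/14) → C = 1285/21

The optimum lies where 3u + 10v = 31 and -9u - 2v = -55.
Solving simultaneously gives u = 122/21, v = 19/14.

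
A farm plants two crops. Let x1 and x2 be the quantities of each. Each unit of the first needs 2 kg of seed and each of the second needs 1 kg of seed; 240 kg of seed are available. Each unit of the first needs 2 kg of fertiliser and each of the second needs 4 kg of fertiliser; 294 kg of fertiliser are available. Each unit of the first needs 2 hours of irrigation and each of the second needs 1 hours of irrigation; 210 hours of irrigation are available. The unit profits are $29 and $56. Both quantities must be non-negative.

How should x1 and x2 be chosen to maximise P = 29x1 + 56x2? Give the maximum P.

Extreme points and P = 29x1 + 56x2:
  (0, 0) → P = 0
  (0, 147/2) → P = 4116
  (105, 0) → P = 3045
  (91, 28) → P = 4207

At the optimal vertex, 2x1 + 4x2 = 294 and 2x1 + x2 = 210.
Solving simultaneously gives x1 = 91, x2 = 28.

x1 = 91, x2 = 28, maximum P = 4207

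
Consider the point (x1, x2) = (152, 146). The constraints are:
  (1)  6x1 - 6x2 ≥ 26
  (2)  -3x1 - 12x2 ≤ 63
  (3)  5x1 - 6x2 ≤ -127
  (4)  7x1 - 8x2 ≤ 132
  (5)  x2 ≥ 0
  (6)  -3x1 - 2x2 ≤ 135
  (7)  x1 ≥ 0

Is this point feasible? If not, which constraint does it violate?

Constraint (3): 5x1 - 6x2 = -116, which is not ≤ -127. All other constraints are satisfied.

not feasible — violates (3)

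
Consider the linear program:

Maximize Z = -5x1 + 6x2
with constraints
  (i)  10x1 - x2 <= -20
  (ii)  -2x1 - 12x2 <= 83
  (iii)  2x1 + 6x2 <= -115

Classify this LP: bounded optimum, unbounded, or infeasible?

From the feasible point (-147/2, 16/3), moving in the direction (-12, 2) keeps every constraint satisfied while Z increases without bound.

unbounded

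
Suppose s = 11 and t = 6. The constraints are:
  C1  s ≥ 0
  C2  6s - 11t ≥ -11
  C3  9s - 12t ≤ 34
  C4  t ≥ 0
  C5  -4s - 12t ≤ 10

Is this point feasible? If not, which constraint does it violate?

C1: 11 ≥ 0 ✓
C2: 0 ≥ -11 ✓
C3: 27 ≤ 34 ✓
C4: 6 ≥ 0 ✓
C5: -116 ≤ 10 ✓

feasible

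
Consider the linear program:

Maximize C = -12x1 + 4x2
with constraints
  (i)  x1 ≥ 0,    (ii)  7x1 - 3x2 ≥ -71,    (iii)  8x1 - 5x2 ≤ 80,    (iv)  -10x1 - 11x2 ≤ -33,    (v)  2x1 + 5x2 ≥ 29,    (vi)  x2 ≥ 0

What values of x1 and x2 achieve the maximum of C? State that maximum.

Extreme points and C = -12x1 + 4x2:
  (0, 71/3) → C = 284/3
  (0, 29/5) → C = 116/5
  (109/10, 36/25) → C = -3126/25
The feasible region is unbounded (it extends along (5, 8), (3, 7)), but C strictly decreases along every unbounded feasible direction, so there is no improving ray and the maximum is attained at a vertex.

The optimum lies where x1 = 0 and 7x1 - 3x2 = -71.
Solving simultaneously gives x1 = 0, x2 = 71/3.

x1 = 0, x2 = 71/3, maximum C = 284/3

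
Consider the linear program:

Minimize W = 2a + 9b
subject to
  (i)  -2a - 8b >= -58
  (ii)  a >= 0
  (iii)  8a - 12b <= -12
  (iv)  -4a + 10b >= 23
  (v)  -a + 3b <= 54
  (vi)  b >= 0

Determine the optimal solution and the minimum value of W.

a = 0, b = 23/10, minimum W = 207/10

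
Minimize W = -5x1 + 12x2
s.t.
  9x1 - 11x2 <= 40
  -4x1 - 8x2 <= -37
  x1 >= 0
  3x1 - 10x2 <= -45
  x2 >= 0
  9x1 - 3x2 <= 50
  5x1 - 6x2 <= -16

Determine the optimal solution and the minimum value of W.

Feasible corners and W = -5x1 + 12x2:
  (0, 37/8) → W = 111/2
  (5/32, 291/64) → W = 1721/32
  (55/16, 177/32) → W = 787/16
  (116/13, 394/39) → W = 996/13
The feasible region is unbounded (it extends along (0, 1), (1, 3)), but W strictly increases along every unbounded feasible direction, so there is no improving ray and the minimum is attained at a vertex.

The optimum lies where 3x1 - 10x2 = -45 and 5x1 - 6x2 = -16.
Solving simultaneously gives x1 = 55/16, x2 = 177/32.

x1 = 55/16, x2 = 177/32, minimum W = 787/16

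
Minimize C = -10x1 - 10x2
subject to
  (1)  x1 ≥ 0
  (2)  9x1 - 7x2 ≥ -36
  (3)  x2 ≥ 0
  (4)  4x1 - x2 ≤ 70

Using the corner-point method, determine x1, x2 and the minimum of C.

x1 = 526/19, x2 = 774/19, minimum C = -13000/19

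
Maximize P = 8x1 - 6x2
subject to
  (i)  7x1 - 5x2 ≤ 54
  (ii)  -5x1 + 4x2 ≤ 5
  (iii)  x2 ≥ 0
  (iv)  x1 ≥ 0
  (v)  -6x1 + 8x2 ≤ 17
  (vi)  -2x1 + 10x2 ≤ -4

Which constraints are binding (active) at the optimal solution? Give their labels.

Vertices and P = 8x1 - 6x2:
  (54/7, 0) → P = 432/7
  (26/3, 4/3) → P = 184/3
  (2, 0) → P = 16

The maximum is at (54/7, 0). Substituting into each constraint, equality holds for (i) and (iii); the remaining constraints have slack.

(i) and (iii)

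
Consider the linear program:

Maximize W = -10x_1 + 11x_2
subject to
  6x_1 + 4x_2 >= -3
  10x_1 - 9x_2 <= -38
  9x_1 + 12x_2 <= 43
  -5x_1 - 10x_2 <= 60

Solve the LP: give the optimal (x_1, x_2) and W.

x_1 = -52/9, x_2 = 95/12, maximum W = 5215/36

Feasible corners and W = -10x_1 + 11x_2:
  (-179/94, 99/47) → W = 1984/47
  (-52/9, 95/12) → W = 5215/36
  (-23/67, 772/201) → W = 9182/201

At the optimal vertex, 6x_1 + 4x_2 = -3 and 9x_1 + 12x_2 = 43.
Solving simultaneously gives x_1 = -52/9, x_2 = 95/12.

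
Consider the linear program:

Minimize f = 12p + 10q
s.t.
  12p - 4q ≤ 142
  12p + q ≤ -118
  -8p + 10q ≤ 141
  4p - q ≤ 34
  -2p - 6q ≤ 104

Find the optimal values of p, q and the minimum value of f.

p = -943/34, q = -275/34, minimum f = -7033/17

Extreme points and f = 12p + 10q:
  (-1321/128, 187/32) → f = -2093/32
  (-302/35, -506/35) → f = -8684/35
  (-943/34, -275/34) → f = -7033/17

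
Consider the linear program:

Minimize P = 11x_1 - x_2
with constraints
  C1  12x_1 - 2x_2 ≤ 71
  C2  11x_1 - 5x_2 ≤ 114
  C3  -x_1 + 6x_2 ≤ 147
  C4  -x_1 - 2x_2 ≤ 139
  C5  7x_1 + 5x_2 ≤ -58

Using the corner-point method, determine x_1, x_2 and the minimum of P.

At the optimal vertex, -x_1 + 6x_2 = 147 and -x_1 - 2x_2 = 139.
Solving simultaneously gives x_1 = -141, x_2 = 1.

x_1 = -141, x_2 = 1, minimum P = -1552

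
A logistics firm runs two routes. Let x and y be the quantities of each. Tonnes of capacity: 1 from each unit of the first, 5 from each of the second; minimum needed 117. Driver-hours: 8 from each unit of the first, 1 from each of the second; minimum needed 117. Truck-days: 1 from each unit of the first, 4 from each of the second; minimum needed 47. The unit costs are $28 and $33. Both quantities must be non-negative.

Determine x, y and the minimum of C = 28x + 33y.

The feasible region is unbounded (it extends along (0, 1), (1, 0)), but C strictly increases along every unbounded feasible direction, so there is no improving ray and the minimum is attained at a vertex.

x = 12, y = 21, minimum C = 1029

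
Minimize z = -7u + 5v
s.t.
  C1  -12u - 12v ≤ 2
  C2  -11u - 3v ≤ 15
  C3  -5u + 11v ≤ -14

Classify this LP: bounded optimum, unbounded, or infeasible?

From the feasible point (73/96, -89/96), moving in the direction (12, -12) keeps every constraint satisfied while z decreases without bound.

unbounded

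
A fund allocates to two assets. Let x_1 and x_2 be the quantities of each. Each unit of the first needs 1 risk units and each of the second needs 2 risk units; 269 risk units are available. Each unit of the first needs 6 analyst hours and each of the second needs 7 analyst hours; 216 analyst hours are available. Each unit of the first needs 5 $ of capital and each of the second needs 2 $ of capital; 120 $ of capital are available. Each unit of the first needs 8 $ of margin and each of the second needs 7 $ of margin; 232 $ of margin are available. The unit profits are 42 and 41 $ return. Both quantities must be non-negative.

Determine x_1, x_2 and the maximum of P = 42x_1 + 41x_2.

x_1 = 8, x_2 = 24, maximum P = 1320

Extreme points and P = 42x_1 + 41x_2:
  (0, 0) → P = 0
  (0, 216/7) → P = 8856/7
  (24, 0) → P = 1008
  (8, 24) → P = 1320
  (376/19, 200/19) → P = 23992/19

The optimum lies where 6x_1 + 7x_2 = 216 and 8x_1 + 7x_2 = 232.
Solving simultaneously gives x_1 = 8, x_2 = 24.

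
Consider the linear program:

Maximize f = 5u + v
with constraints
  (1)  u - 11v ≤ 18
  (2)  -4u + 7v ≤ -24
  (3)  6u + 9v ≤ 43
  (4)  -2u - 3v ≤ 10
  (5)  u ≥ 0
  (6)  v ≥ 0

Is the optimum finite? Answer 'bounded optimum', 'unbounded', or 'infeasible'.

bounded optimum

Vertices and f = 5u + v:
  (517/78, 14/39) → f = 67/2
  (6, 0) → f = 30
  (43/6, 0) → f = 215/6
The feasible region has finitely many vertices and no improving ray; the maximum is 215/6 at (43/6, 0).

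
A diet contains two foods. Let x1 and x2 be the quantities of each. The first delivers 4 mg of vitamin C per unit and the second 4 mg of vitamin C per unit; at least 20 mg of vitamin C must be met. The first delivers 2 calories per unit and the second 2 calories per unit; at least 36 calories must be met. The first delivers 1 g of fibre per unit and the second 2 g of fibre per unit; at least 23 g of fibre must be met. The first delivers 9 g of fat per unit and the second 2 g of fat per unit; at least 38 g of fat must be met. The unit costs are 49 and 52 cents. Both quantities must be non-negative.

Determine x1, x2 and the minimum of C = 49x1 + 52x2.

x1 = 13, x2 = 5, minimum C = 897

Vertices and C = 49x1 + 52x2:
  (0, 19) → C = 988
  (23, 0) → C = 1127
  (13, 5) → C = 897
  (2/7, 124/7) → C = 6546/7
The feasible region is unbounded (it extends along (0, 1), (1, 0)), but C strictly increases along every unbounded feasible direction, so there is no improving ray and the minimum is attained at a vertex.

The binding constraints are 2x1 + 2x2 = 36 and x1 + 2x2 = 23.
Solving simultaneously gives x1 = 13, x2 = 5.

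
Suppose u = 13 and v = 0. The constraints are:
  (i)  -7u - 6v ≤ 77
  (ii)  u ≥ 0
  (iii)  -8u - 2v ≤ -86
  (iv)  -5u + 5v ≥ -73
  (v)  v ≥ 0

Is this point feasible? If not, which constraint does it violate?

(i): -91 ≤ 77 ✓
(ii): 13 ≥ 0 ✓
(iii): -104 ≤ -86 ✓
(iv): -65 ≥ -73 ✓
(v): 0 ≥ 0 ✓

feasible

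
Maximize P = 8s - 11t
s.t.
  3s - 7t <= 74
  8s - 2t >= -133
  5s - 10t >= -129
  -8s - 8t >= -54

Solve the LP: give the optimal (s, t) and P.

s = 97/8, t = -43/8, maximum P = 1249/8

The optimum lies where 3s - 7t = 74 and -8s - 8t = -54.
Solving simultaneously gives s = 97/8, t = -43/8.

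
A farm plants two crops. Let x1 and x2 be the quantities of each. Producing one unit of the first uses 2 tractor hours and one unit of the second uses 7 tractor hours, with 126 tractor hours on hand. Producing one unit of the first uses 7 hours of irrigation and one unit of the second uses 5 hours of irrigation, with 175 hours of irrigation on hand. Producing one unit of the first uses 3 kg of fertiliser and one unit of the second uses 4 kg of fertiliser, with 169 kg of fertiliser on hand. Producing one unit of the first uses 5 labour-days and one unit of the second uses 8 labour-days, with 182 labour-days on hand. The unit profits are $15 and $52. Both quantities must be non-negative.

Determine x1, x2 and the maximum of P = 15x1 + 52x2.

x1 = 14, x2 = 14, maximum P = 938

At the optimal vertex, 2x1 + 7x2 = 126 and 5x1 + 8x2 = 182.
Solving simultaneously gives x1 = 14, x2 = 14.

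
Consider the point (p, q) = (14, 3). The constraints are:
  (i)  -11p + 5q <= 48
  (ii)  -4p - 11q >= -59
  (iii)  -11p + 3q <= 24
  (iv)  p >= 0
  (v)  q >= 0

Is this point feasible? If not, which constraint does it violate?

not feasible — violates (ii)

Constraint (ii): -4p - 11q = -89, which is not ≥ -59. All other constraints are satisfied.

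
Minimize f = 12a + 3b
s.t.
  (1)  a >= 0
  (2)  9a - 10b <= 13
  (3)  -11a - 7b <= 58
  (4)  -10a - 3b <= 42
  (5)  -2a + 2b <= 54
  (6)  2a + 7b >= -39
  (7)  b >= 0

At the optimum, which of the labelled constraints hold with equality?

(1) and (7)

Vertices and f = 12a + 3b:
  (0, 27) → f = 81
  (0, 0) → f = 0
  (13/9, 0) → f = 52/3
The feasible region is unbounded (it extends along (1, 1), (10, 9)), but f strictly increases along every unbounded feasible direction, so there is no improving ray and the minimum is attained at a vertex.

The minimum is at (0, 0). Substituting into each constraint, equality holds for (1) and (7); the remaining constraints have slack.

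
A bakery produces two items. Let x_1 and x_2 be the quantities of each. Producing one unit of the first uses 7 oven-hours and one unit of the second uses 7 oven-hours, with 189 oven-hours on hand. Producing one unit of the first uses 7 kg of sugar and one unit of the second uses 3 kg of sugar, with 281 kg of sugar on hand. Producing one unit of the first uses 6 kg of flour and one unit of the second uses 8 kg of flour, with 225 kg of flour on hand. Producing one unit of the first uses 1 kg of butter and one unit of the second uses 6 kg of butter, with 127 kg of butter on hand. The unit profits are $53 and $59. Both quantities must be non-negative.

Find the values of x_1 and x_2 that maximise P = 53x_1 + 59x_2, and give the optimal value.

Vertices and P = 53x_1 + 59x_2:
  (0, 0) → P = 0
  (0, 127/6) → P = 7493/6
  (27, 0) → P = 1431
  (7, 20) → P = 1551

The binding constraints are 7x_1 + 7x_2 = 189 and x_1 + 6x_2 = 127.
Solving simultaneously gives x_1 = 7, x_2 = 20.

x_1 = 7, x_2 = 20, maximum P = 1551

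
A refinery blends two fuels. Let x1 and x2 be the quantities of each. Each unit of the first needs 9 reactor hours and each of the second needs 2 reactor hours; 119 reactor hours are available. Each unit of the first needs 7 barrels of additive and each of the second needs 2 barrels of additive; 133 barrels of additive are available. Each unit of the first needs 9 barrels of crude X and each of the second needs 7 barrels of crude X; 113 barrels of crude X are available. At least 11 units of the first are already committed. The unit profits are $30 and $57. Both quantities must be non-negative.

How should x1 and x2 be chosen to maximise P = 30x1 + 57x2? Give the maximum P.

x1 = 11, x2 = 2, maximum P = 444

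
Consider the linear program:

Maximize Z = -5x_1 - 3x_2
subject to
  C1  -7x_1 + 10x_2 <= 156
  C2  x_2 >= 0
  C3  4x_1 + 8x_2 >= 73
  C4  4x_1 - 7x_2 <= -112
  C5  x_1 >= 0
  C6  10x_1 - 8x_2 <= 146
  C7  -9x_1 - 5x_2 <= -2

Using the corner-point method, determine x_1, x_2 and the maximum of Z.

Corner points and Z = -5x_1 - 3x_2:
  (28/9, 160/9) → Z = -620/9
  (677/11, 1291/22) → Z = -10643/22
  (959/19, 852/19) → Z = -7351/19

x_1 = 28/9, x_2 = 160/9, maximum Z = -620/9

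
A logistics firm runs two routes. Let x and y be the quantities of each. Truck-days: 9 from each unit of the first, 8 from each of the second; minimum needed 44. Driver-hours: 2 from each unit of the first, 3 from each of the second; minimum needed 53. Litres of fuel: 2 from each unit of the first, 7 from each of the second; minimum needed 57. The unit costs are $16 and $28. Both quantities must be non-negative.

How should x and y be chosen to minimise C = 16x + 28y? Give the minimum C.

Feasible corners and C = 16x + 28y:
  (0, 53/3) → C = 1484/3
  (57/2, 0) → C = 456
  (25, 1) → C = 428
The feasible region is unbounded (it extends along (0, 1), (1, 0)), but C strictly increases along every unbounded feasible direction, so there is no improving ray and the minimum is attained at a vertex.

The binding constraints are 2x + 3y = 53 and 2x + 7y = 57.
Solving simultaneously gives x = 25, y = 1.

x = 25, y = 1, minimum C = 428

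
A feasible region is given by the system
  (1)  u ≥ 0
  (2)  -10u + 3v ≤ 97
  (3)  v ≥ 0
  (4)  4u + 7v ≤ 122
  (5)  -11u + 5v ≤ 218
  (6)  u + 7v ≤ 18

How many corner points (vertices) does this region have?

The feasible vertices (each the meet of two boundaries and inside every other half-plane) are:
  (0, 0)
  (0, 18/7)
  (18, 0)

3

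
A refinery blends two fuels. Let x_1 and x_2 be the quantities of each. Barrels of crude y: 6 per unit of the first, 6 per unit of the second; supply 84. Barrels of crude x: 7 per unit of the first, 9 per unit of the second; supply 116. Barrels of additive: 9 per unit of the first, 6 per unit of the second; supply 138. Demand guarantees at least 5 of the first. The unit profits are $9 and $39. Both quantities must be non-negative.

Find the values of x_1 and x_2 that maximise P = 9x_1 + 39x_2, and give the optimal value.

x_1 = 5, x_2 = 9, maximum P = 396

Vertices and P = 9x_1 + 39x_2:
  (14, 0) → P = 126
  (5, 0) → P = 45
  (5, 9) → P = 396

The optimum lies where 6x_1 + 6x_2 = 84 and 7x_1 + 9x_2 = 116.
Solving simultaneously gives x_1 = 5, x_2 = 9.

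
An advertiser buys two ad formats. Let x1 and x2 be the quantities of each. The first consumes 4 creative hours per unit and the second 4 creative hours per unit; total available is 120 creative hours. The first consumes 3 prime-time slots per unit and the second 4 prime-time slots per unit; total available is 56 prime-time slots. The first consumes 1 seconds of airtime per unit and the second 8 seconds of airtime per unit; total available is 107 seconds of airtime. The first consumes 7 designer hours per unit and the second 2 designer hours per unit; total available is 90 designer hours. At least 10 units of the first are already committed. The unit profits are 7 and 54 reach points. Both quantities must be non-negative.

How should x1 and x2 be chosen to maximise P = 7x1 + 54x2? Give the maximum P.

Feasible corners and P = 7x1 + 54x2:
  (90/7, 0) → P = 90
  (10, 0) → P = 70
  (124/11, 61/11) → P = 4162/11
  (10, 13/2) → P = 421

At the optimal vertex, 3x1 + 4x2 = 56 and x1 = 10.
Solving simultaneously gives x1 = 10, x2 = 13/2.

x1 = 10, x2 = 13/2, maximum P = 421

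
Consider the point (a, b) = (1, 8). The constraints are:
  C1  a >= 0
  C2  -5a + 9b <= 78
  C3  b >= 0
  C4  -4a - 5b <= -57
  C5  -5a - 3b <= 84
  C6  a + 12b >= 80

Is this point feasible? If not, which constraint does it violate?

Constraint C4: -4a - 5b = -44, which is not ≤ -57. All other constraints are satisfied.

not feasible — violates C4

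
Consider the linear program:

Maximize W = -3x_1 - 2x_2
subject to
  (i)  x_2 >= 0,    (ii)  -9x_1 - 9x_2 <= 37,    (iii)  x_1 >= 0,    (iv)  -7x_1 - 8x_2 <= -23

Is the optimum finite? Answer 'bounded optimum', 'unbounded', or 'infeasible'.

Extreme points and W = -3x_1 - 2x_2:
  (23/7, 0) → W = -69/7
  (0, 23/8) → W = -23/4
The feasible region has finitely many vertices and no improving ray; the maximum is -23/4 at (0, 23/8).

bounded optimum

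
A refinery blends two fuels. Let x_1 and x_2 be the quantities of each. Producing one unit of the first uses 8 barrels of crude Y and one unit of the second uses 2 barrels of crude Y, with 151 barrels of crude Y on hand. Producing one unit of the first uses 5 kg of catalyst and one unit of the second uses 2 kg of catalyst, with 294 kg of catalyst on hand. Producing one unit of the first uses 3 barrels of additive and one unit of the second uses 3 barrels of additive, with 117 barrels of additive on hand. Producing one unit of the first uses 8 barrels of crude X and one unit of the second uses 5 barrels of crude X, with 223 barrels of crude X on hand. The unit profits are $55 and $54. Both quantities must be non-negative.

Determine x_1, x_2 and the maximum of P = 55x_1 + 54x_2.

Feasible corners and P = 55x_1 + 54x_2:
  (0, 0) → P = 0
  (0, 39) → P = 2106
  (151/8, 0) → P = 8305/8
  (103/8, 24) → P = 16033/8
  (28/3, 89/3) → P = 6346/3

At the optimal vertex, 3x_1 + 3x_2 = 117 and 8x_1 + 5x_2 = 223.
Solving simultaneously gives x_1 = 28/3, x_2 = 89/3.

x_1 = 28/3, x_2 = 89/3, maximum P = 6346/3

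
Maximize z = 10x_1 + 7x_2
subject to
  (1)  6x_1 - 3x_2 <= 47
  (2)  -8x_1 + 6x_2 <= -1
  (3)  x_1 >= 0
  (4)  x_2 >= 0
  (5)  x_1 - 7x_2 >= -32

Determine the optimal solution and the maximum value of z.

Vertices and z = 10x_1 + 7x_2:
  (47/6, 0) → z = 235/3
  (425/39, 239/39) → z = 5923/39
  (1/8, 0) → z = 5/4
  (199/50, 257/50) → z = 3789/50

The binding constraints are 6x_1 - 3x_2 = 47 and x_1 - 7x_2 = -32.
Solving simultaneously gives x_1 = 425/39, x_2 = 239/39.

x_1 = 425/39, x_2 = 239/39, maximum z = 5923/39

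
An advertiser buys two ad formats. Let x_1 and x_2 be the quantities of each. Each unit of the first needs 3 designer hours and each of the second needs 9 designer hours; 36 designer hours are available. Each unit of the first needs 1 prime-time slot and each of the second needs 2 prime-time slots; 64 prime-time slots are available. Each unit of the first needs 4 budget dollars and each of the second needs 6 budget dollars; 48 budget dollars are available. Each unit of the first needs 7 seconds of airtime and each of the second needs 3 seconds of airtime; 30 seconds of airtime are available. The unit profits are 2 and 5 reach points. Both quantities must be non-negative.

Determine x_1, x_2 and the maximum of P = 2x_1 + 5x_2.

x_1 = 3, x_2 = 3, maximum P = 21

Feasible corners and P = 2x_1 + 5x_2:
  (0, 0) → P = 0
  (0, 4) → P = 20
  (30/7, 0) → P = 60/7
  (3, 3) → P = 21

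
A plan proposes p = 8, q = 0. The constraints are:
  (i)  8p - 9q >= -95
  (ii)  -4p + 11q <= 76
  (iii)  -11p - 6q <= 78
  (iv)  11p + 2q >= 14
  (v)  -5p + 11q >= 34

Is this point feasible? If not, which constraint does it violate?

Constraint (v): -5p + 11q = -40, which is not ≥ 34. All other constraints are satisfied.

not feasible — violates (v)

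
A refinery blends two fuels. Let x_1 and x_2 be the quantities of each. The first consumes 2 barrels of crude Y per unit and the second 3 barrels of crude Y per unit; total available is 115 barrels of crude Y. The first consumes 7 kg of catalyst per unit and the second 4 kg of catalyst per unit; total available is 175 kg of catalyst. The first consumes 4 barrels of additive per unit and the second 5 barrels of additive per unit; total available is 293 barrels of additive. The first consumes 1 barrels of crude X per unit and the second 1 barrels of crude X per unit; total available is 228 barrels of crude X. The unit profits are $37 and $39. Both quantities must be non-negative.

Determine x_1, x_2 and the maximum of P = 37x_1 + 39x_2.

x_1 = 5, x_2 = 35, maximum P = 1550

Extreme points and P = 37x_1 + 39x_2:
  (0, 0) → P = 0
  (0, 115/3) → P = 1495
  (25, 0) → P = 925
  (5, 35) → P = 1550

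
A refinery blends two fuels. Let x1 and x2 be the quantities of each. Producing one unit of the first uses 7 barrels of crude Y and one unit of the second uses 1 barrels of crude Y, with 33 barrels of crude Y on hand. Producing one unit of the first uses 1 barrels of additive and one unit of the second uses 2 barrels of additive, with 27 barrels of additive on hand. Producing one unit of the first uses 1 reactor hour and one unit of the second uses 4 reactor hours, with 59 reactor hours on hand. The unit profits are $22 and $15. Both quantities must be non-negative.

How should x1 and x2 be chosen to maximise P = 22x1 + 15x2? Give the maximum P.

Corner points and P = 22x1 + 15x2:
  (0, 0) → P = 0
  (0, 27/2) → P = 405/2
  (33/7, 0) → P = 726/7
  (3, 12) → P = 246

x1 = 3, x2 = 12, maximum P = 246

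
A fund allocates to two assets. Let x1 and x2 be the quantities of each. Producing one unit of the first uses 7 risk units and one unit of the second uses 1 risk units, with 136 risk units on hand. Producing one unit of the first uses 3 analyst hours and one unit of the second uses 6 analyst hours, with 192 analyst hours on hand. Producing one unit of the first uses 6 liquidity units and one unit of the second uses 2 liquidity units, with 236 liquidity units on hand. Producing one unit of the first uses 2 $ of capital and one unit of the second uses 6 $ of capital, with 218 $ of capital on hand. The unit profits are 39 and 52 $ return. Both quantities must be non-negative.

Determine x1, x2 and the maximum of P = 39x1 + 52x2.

x1 = 16, x2 = 24, maximum P = 1872

Vertices and P = 39x1 + 52x2:
  (0, 0) → P = 0
  (0, 32) → P = 1664
  (136/7, 0) → P = 5304/7
  (16, 24) → P = 1872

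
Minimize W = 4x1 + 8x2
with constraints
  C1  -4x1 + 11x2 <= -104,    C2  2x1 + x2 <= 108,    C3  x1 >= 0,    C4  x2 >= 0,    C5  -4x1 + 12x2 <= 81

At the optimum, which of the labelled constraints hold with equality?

Feasible corners and W = 4x1 + 8x2:
  (646/13, 112/13) → W = 3480/13
  (26, 0) → W = 104
  (54, 0) → W = 216

The minimum is at (26, 0). Substituting into each constraint, equality holds for C1 and C4; the remaining constraints have slack.

C1 and C4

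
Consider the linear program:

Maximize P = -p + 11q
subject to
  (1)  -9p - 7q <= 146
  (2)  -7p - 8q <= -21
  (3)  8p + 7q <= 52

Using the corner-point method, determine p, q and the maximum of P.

p = -198, q = 1636/7, maximum P = 19382/7

Corner points and P = -p + 11q:
  (-1315/23, 1211/23) → P = 14636/23
  (-198, 1636/7) → P = 19382/7
  (269/15, -196/15) → P = -485/3

The binding constraints are -9p - 7q = 146 and 8p + 7q = 52.
Solving simultaneously gives p = -198, q = 1636/7.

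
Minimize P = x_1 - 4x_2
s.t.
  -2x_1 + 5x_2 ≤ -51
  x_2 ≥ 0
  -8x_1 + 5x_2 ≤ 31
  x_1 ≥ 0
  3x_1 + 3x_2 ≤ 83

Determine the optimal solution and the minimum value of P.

x_1 = 568/21, x_2 = 13/21, minimum P = 172/7

Corner points and P = x_1 - 4x_2:
  (51/2, 0) → P = 51/2
  (568/21, 13/21) → P = 172/7
  (83/3, 0) → P = 83/3

At the optimal vertex, -2x_1 + 5x_2 = -51 and 3x_1 + 3x_2 = 83.
Solving simultaneously gives x_1 = 568/21, x_2 = 13/21.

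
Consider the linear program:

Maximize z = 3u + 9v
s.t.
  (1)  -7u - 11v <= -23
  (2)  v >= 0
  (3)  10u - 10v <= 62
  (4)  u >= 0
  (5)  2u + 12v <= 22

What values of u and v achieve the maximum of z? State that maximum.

Feasible corners and z = 3u + 9v:
  (23/7, 0) → z = 69/7
  (17/31, 54/31) → z = 537/31
  (31/5, 0) → z = 93/5
  (241/35, 24/35) → z = 939/35

At the optimal vertex, 10u - 10v = 62 and 2u + 12v = 22.
Solving simultaneously gives u = 241/35, v = 24/35.

u = 241/35, v = 24/35, maximum z = 939/35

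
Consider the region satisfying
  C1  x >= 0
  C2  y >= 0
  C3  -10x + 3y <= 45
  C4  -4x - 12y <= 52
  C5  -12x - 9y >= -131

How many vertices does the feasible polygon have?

3

Of the 10 pairwise boundary intersections, those satisfying every inequality are:
  (0, 0)
  (0, 131/9)
  (131/12, 0)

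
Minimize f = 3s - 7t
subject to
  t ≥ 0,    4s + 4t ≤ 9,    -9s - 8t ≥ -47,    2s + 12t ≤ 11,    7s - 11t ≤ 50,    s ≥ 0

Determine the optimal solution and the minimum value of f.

s = 0, t = 11/12, minimum f = -77/12

Extreme points and f = 3s - 7t:
  (9/4, 0) → f = 27/4
  (0, 0) → f = 0
  (8/5, 13/20) → f = 1/4
  (0, 11/12) → f = -77/12

The binding constraints are 2s + 12t = 11 and s = 0.
Solving simultaneously gives s = 0, t = 11/12.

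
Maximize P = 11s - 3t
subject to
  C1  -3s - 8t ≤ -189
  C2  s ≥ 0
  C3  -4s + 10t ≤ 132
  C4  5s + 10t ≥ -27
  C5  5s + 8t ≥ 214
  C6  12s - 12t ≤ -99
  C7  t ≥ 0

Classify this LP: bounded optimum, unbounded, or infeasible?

The boundaries -3s - 8t = -189 and -4s + 10t = 132 meet at (417/31, 576/31), but that point violates 12s - 12t ≤ -99. Every candidate vertex is excluded by some other constraint, so the feasible region is empty.

infeasible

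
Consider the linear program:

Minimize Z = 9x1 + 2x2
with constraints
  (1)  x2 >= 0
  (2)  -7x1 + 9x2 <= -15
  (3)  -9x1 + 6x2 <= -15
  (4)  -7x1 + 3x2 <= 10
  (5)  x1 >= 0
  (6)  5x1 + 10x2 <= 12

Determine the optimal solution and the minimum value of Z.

x1 = 15/7, x2 = 0, minimum Z = 135/7

Vertices and Z = 9x1 + 2x2:
  (15/7, 0) → Z = 135/7
  (12/5, 0) → Z = 108/5
  (258/115, 9/115) → Z = 468/23

The binding constraints are x2 = 0 and -7x1 + 9x2 = -15.
Solving simultaneously gives x1 = 15/7, x2 = 0.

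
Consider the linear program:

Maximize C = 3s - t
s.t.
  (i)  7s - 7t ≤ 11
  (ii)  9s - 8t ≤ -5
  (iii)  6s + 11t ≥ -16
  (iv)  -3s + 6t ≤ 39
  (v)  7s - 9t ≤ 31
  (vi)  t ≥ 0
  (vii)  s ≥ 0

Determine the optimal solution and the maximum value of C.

s = 47/5, t = 56/5, maximum C = 17

Feasible corners and C = 3s - t:
  (47/5, 56/5) → C = 17
  (0, 5/8) → C = -5/8
  (0, 13/2) → C = -13/2

The optimum lies where 9s - 8t = -5 and -3s + 6t = 39.
Solving simultaneously gives s = 47/5, t = 56/5.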